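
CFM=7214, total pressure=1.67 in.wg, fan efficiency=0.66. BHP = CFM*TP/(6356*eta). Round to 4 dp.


BHP = 7214 * 1.67 / (6356 * 0.66) = 2.8719 hp

2.8719 hp


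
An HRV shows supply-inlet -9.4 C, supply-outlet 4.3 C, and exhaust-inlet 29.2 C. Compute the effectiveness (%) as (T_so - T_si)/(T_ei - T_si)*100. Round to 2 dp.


eff = (4.3-(-9.4))/(29.2-(-9.4))*100 = 35.49 %

35.49 %


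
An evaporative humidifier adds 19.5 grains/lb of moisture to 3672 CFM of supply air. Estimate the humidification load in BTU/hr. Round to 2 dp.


Q = 0.68 * 3672 * 19.5 = 48690.72 BTU/hr

48690.72 BTU/hr


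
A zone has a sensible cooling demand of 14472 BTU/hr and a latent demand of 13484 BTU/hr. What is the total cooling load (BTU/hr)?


Qt = 14472 + 13484 = 27956 BTU/hr

27956 BTU/hr


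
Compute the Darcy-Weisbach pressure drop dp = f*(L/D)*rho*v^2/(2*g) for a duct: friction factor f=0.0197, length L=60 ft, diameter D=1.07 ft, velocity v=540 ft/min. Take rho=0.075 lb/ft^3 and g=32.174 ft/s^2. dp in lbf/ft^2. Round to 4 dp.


v_fps = 540/60 = 9.0 ft/s
dp = 0.0197*(60/1.07)*0.075*9.0^2/(2*32.174) = 0.1043 lbf/ft^2

0.1043 lbf/ft^2


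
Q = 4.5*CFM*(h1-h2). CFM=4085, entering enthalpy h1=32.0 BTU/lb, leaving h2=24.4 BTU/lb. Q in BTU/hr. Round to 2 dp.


Q = 4.5 * 4085 * (32.0 - 24.4) = 139707.00 BTU/hr

139707.00 BTU/hr


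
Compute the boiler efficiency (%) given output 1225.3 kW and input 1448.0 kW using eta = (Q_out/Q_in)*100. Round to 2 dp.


eta = (1225.3/1448.0)*100 = 84.62 %

84.62 %


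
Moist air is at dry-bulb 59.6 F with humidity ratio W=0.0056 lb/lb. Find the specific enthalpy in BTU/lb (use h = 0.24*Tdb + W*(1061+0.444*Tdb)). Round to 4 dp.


h = 0.24*59.6 + 0.0056*(1061+0.444*59.6) = 20.3938 BTU/lb

20.3938 BTU/lb


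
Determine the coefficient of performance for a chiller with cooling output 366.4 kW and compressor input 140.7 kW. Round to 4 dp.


COP = 366.4 / 140.7 = 2.6041

2.6041


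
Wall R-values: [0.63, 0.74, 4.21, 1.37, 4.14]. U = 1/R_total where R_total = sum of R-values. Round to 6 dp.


R_total = 0.63 + 0.74 + 4.21 + 1.37 + 4.14 = 11.09
U = 1/11.09 = 0.090171

0.090171


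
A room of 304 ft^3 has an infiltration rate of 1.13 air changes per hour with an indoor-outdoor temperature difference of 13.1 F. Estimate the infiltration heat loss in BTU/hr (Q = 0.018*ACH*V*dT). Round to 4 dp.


Q = 0.018 * 1.13 * 304 * 13.1 = 81.0020 BTU/hr

81.0020 BTU/hr


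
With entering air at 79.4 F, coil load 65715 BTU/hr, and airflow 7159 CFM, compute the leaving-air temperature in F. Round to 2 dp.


dT = 65715/(1.08*7159) = 8.4994
T_leave = 79.4 - 8.4994 = 70.90 F

70.90 F


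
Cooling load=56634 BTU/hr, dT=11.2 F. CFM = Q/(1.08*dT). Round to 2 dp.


CFM = 56634 / (1.08 * 11.2) = 4682.04

4682.04 CFM


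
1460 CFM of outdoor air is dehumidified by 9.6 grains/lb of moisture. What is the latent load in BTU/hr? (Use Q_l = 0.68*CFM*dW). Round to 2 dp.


Q = 0.68 * 1460 * 9.6 = 9530.88 BTU/hr

9530.88 BTU/hr


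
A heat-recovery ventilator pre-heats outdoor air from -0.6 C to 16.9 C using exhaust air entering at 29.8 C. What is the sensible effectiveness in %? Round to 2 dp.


eff = (16.9-(-0.6))/(29.8-(-0.6))*100 = 57.57 %

57.57 %


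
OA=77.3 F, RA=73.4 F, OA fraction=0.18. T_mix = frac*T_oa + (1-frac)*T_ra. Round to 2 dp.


T_mix = 0.18*77.3 + 0.82*73.4 = 74.10 F

74.10 F


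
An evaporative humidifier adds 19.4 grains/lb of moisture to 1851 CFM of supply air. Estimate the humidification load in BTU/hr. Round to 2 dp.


Q = 0.68 * 1851 * 19.4 = 24418.39 BTU/hr

24418.39 BTU/hr


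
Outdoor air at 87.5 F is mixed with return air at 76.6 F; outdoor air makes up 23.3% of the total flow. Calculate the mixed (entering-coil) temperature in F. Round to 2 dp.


T_mix = 76.6 + (23.3/100)*(87.5-76.6) = 79.14 F

79.14 F


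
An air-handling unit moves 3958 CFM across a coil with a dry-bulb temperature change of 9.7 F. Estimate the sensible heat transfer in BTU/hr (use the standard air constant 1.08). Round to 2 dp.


Q = 1.08 * 3958 * 9.7 = 41464.01 BTU/hr

41464.01 BTU/hr


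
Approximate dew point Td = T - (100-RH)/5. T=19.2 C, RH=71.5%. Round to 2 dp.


Td = 19.2 - (100-71.5)/5 = 13.50 C

13.50 C


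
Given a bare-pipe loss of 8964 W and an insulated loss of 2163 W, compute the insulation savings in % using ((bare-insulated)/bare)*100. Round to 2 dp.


Savings = ((8964-2163)/8964)*100 = 75.87 %

75.87 %


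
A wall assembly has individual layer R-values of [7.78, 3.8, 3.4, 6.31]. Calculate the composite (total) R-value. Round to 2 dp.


R_total = 7.78 + 3.8 + 3.4 + 6.31 = 21.29

21.29


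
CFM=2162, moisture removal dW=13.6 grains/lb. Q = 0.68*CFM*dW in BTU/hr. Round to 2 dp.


Q = 0.68 * 2162 * 13.6 = 19994.18 BTU/hr

19994.18 BTU/hr


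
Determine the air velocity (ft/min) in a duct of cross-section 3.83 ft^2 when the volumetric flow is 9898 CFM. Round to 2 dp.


V = 9898 / 3.83 = 2584.33 ft/min

2584.33 ft/min


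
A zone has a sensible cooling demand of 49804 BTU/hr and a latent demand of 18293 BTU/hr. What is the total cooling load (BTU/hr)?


Qt = 49804 + 18293 = 68097 BTU/hr

68097 BTU/hr


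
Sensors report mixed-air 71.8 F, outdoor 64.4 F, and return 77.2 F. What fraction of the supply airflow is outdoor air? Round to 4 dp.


frac = (71.8 - 77.2) / (64.4 - 77.2) = 0.4219

0.4219


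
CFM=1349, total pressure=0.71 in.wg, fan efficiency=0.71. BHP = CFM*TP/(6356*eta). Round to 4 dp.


BHP = 1349 * 0.71 / (6356 * 0.71) = 0.2122 hp

0.2122 hp


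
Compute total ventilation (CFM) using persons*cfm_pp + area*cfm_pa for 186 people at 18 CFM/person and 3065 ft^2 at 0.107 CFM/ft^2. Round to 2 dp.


Total = 186*18 + 3065*0.107 = 3675.96 CFM

3675.96 CFM


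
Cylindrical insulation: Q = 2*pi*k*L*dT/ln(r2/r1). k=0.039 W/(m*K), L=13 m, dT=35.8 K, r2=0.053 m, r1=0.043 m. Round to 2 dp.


Q = 2*pi*0.039*13*35.8/ln(0.053/0.043) = 545.42 W

545.42 W


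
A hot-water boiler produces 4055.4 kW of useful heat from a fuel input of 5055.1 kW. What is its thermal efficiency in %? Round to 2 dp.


eta = (4055.4/5055.1)*100 = 80.22 %

80.22 %


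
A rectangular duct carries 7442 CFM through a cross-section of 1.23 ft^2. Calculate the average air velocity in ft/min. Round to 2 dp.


V = 7442 / 1.23 = 6050.41 ft/min

6050.41 ft/min


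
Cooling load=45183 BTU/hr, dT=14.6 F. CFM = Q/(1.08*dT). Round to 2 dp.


CFM = 45183 / (1.08 * 14.6) = 2865.49

2865.49 CFM


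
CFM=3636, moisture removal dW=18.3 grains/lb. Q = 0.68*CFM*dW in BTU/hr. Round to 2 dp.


Q = 0.68 * 3636 * 18.3 = 45246.38 BTU/hr

45246.38 BTU/hr


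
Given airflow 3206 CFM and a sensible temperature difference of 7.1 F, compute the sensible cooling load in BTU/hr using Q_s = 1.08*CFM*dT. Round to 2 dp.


Q = 1.08 * 3206 * 7.1 = 24583.61 BTU/hr

24583.61 BTU/hr


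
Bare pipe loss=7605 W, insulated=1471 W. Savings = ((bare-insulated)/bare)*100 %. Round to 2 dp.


Savings = ((7605-1471)/7605)*100 = 80.66 %

80.66 %


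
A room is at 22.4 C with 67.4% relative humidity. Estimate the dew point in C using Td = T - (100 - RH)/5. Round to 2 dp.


Td = 22.4 - (100-67.4)/5 = 15.88 C

15.88 C


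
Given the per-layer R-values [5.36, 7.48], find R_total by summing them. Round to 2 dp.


R_total = 5.36 + 7.48 = 12.84

12.84


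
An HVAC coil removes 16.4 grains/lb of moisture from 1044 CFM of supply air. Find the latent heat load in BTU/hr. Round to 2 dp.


Q = 0.68 * 1044 * 16.4 = 11642.69 BTU/hr

11642.69 BTU/hr


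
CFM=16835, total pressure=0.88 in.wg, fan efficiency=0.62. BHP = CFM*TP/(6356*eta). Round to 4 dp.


BHP = 16835 * 0.88 / (6356 * 0.62) = 3.7594 hp

3.7594 hp


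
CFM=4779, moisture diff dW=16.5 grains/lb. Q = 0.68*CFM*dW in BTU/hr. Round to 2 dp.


Q = 0.68 * 4779 * 16.5 = 53620.38 BTU/hr

53620.38 BTU/hr


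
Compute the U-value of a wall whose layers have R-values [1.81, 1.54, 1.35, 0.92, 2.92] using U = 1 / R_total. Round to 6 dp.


R_total = 1.81 + 1.54 + 1.35 + 0.92 + 2.92 = 8.54
U = 1/8.54 = 0.117096

0.117096


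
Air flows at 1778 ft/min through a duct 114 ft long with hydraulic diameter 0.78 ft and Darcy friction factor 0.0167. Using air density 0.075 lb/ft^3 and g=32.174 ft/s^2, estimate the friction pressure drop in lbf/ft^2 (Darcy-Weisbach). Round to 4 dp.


v_fps = 1778/60 = 29.6333 ft/s
dp = 0.0167*(114/0.78)*0.075*29.6333^2/(2*32.174) = 2.4981 lbf/ft^2

2.4981 lbf/ft^2


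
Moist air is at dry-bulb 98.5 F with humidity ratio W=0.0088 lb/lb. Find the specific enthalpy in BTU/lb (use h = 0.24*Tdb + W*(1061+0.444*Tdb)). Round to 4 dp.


h = 0.24*98.5 + 0.0088*(1061+0.444*98.5) = 33.3617 BTU/lb

33.3617 BTU/lb


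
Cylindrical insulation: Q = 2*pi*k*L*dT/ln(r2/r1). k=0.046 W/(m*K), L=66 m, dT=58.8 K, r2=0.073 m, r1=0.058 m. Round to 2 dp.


Q = 2*pi*0.046*66*58.8/ln(0.073/0.058) = 4876.41 W

4876.41 W


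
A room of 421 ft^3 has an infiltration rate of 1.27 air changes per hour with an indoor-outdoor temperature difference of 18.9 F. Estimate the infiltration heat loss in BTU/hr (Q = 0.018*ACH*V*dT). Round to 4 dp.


Q = 0.018 * 1.27 * 421 * 18.9 = 181.8947 BTU/hr

181.8947 BTU/hr


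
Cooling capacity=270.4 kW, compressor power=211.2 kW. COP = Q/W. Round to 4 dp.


COP = 270.4 / 211.2 = 1.2803

1.2803


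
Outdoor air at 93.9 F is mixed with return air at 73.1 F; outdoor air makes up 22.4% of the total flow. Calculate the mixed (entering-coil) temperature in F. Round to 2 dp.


T_mix = 73.1 + (22.4/100)*(93.9-73.1) = 77.76 F

77.76 F


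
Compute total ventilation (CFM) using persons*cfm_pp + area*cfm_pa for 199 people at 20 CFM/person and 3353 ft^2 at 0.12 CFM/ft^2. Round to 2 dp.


Total = 199*20 + 3353*0.12 = 4382.36 CFM

4382.36 CFM


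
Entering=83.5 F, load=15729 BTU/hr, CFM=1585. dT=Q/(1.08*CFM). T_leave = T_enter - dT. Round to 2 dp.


dT = 15729/(1.08*1585) = 9.1886
T_leave = 83.5 - 9.1886 = 74.31 F

74.31 F


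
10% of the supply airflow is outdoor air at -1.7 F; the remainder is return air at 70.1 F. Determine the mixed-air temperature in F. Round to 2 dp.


T_mix = 0.1*(-1.7) + 0.9*70.1 = 62.92 F

62.92 F


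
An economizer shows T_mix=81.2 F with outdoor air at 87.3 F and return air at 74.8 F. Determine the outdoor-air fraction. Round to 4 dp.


frac = (81.2 - 74.8) / (87.3 - 74.8) = 0.5120

0.5120


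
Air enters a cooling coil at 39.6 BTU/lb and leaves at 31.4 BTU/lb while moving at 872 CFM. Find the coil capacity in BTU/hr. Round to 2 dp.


Q = 4.5 * 872 * (39.6 - 31.4) = 32176.80 BTU/hr

32176.80 BTU/hr


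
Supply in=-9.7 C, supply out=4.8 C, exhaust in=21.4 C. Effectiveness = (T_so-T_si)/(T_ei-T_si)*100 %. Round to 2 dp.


eff = (4.8-(-9.7))/(21.4-(-9.7))*100 = 46.62 %

46.62 %


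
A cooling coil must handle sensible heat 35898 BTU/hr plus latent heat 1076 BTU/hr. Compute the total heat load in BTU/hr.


Qt = 35898 + 1076 = 36974 BTU/hr

36974 BTU/hr


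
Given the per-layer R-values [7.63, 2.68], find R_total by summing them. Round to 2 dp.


R_total = 7.63 + 2.68 = 10.31

10.31


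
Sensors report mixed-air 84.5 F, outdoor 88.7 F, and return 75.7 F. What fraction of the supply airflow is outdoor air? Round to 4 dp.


frac = (84.5 - 75.7) / (88.7 - 75.7) = 0.6769

0.6769


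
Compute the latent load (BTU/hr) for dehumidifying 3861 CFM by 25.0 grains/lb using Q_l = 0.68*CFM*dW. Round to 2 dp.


Q = 0.68 * 3861 * 25.0 = 65637.00 BTU/hr

65637.00 BTU/hr


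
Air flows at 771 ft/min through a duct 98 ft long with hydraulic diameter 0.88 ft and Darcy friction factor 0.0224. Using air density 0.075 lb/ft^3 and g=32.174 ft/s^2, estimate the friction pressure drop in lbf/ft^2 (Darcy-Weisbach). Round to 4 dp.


v_fps = 771/60 = 12.85 ft/s
dp = 0.0224*(98/0.88)*0.075*12.85^2/(2*32.174) = 0.4801 lbf/ft^2

0.4801 lbf/ft^2


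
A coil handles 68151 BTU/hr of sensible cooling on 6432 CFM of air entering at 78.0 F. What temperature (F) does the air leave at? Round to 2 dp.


dT = 68151/(1.08*6432) = 9.8108
T_leave = 78.0 - 9.8108 = 68.19 F

68.19 F


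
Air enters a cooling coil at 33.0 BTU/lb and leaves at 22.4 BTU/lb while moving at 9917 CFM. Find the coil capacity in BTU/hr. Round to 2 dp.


Q = 4.5 * 9917 * (33.0 - 22.4) = 473040.90 BTU/hr

473040.90 BTU/hr


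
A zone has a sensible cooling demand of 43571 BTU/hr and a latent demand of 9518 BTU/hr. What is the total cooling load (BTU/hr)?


Qt = 43571 + 9518 = 53089 BTU/hr

53089 BTU/hr


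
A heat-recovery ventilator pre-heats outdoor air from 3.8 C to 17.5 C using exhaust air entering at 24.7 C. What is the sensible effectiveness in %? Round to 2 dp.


eff = (17.5-3.8)/(24.7-3.8)*100 = 65.55 %

65.55 %


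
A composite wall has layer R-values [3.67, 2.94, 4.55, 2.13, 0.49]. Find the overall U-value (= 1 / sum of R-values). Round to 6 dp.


R_total = 3.67 + 2.94 + 4.55 + 2.13 + 0.49 = 13.78
U = 1/13.78 = 0.072569

0.072569


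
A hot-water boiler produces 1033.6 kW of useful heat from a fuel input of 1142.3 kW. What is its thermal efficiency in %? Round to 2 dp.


eta = (1033.6/1142.3)*100 = 90.48 %

90.48 %


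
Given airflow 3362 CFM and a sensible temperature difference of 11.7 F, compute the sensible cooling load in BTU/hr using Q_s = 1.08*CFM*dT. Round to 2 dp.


Q = 1.08 * 3362 * 11.7 = 42482.23 BTU/hr

42482.23 BTU/hr


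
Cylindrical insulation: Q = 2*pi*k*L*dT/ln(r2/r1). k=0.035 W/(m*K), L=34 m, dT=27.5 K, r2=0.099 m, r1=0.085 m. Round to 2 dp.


Q = 2*pi*0.035*34*27.5/ln(0.099/0.085) = 1348.59 W

1348.59 W


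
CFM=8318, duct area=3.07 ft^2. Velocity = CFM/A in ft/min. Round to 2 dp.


V = 8318 / 3.07 = 2709.45 ft/min

2709.45 ft/min


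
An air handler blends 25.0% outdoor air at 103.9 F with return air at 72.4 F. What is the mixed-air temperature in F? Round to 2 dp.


T_mix = 72.4 + (25.0/100)*(103.9-72.4) = 80.28 F

80.28 F


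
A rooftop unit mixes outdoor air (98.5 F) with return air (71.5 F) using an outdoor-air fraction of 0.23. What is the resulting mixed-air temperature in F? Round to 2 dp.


T_mix = 0.23*98.5 + 0.77*71.5 = 77.71 F

77.71 F


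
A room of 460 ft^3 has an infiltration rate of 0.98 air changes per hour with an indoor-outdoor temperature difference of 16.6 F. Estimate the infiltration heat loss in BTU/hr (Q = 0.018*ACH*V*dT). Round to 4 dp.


Q = 0.018 * 0.98 * 460 * 16.6 = 134.6990 BTU/hr

134.6990 BTU/hr


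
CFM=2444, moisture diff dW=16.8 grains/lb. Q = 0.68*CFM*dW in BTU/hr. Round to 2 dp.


Q = 0.68 * 2444 * 16.8 = 27920.26 BTU/hr

27920.26 BTU/hr


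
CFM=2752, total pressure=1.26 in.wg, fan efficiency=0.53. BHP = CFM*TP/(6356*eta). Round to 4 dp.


BHP = 2752 * 1.26 / (6356 * 0.53) = 1.0293 hp

1.0293 hp


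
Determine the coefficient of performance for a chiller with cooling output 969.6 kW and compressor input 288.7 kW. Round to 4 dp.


COP = 969.6 / 288.7 = 3.3585

3.3585


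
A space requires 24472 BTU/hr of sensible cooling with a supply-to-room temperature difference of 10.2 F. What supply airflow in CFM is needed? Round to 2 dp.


CFM = 24472 / (1.08 * 10.2) = 2221.50

2221.50 CFM


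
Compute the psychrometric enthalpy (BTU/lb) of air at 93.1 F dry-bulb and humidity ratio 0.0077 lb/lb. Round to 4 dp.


h = 0.24*93.1 + 0.0077*(1061+0.444*93.1) = 30.8320 BTU/lb

30.8320 BTU/lb


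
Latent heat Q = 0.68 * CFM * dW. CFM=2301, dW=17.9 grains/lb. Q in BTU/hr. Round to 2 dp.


Q = 0.68 * 2301 * 17.9 = 28007.77 BTU/hr

28007.77 BTU/hr


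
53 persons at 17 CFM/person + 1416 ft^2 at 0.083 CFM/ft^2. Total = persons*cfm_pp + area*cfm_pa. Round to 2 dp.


Total = 53*17 + 1416*0.083 = 1018.53 CFM

1018.53 CFM


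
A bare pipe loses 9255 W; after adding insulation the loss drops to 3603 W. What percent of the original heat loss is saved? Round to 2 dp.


Savings = ((9255-3603)/9255)*100 = 61.07 %

61.07 %


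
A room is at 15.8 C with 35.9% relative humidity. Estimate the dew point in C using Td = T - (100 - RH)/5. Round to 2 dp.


Td = 15.8 - (100-35.9)/5 = 2.98 C

2.98 C


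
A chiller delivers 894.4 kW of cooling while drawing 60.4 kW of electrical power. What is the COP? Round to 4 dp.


COP = 894.4 / 60.4 = 14.8079

14.8079


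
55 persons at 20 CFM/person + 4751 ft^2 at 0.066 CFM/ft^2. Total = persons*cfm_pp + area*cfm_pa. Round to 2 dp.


Total = 55*20 + 4751*0.066 = 1413.57 CFM

1413.57 CFM


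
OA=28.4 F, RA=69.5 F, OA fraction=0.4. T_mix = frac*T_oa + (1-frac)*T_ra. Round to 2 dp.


T_mix = 0.4*28.4 + 0.6*69.5 = 53.06 F

53.06 F


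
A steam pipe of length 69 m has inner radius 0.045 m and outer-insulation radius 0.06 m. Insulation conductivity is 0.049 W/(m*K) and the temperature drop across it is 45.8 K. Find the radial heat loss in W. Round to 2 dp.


Q = 2*pi*0.049*69*45.8/ln(0.06/0.045) = 3382.03 W

3382.03 W


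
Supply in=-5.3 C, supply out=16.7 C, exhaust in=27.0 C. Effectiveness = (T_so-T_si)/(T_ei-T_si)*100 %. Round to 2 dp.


eff = (16.7-(-5.3))/(27.0-(-5.3))*100 = 68.11 %

68.11 %


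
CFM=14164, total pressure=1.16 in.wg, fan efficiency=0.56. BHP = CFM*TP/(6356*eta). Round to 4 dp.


BHP = 14164 * 1.16 / (6356 * 0.56) = 4.6161 hp

4.6161 hp


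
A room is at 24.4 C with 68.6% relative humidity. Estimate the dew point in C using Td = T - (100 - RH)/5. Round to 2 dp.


Td = 24.4 - (100-68.6)/5 = 18.12 C

18.12 C


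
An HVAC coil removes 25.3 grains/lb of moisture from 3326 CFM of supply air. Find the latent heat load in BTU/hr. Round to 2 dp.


Q = 0.68 * 3326 * 25.3 = 57220.50 BTU/hr

57220.50 BTU/hr


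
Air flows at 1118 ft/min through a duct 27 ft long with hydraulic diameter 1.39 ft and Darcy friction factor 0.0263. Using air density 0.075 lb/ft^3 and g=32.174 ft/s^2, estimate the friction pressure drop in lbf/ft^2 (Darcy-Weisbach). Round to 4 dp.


v_fps = 1118/60 = 18.6333 ft/s
dp = 0.0263*(27/1.39)*0.075*18.6333^2/(2*32.174) = 0.2067 lbf/ft^2

0.2067 lbf/ft^2


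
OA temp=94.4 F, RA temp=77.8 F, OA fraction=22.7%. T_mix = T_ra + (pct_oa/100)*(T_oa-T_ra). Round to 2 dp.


T_mix = 77.8 + (22.7/100)*(94.4-77.8) = 81.57 F

81.57 F


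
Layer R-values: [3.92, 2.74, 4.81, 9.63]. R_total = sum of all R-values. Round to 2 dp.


R_total = 3.92 + 2.74 + 4.81 + 9.63 = 21.10

21.10


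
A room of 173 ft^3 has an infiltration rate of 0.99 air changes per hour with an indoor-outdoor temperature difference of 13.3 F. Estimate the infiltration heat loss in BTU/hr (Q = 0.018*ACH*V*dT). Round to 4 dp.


Q = 0.018 * 0.99 * 173 * 13.3 = 41.0020 BTU/hr

41.0020 BTU/hr


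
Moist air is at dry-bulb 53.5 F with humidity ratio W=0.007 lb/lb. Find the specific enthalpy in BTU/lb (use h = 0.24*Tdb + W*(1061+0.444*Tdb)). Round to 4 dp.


h = 0.24*53.5 + 0.007*(1061+0.444*53.5) = 20.4333 BTU/lb

20.4333 BTU/lb


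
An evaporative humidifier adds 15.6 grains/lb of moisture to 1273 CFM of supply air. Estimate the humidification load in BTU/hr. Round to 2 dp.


Q = 0.68 * 1273 * 15.6 = 13503.98 BTU/hr

13503.98 BTU/hr


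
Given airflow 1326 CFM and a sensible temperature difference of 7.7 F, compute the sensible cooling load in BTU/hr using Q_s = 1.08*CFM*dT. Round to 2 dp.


Q = 1.08 * 1326 * 7.7 = 11027.02 BTU/hr

11027.02 BTU/hr


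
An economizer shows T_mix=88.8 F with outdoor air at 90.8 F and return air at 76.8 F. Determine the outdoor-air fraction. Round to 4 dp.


frac = (88.8 - 76.8) / (90.8 - 76.8) = 0.8571

0.8571


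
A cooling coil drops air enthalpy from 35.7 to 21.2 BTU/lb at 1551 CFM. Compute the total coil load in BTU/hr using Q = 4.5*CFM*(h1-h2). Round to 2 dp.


Q = 4.5 * 1551 * (35.7 - 21.2) = 101202.75 BTU/hr

101202.75 BTU/hr


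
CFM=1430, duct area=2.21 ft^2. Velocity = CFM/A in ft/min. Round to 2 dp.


V = 1430 / 2.21 = 647.06 ft/min

647.06 ft/min


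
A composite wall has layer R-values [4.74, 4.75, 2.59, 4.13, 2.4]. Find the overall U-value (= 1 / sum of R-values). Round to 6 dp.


R_total = 4.74 + 4.75 + 2.59 + 4.13 + 2.4 = 18.61
U = 1/18.61 = 0.053735

0.053735


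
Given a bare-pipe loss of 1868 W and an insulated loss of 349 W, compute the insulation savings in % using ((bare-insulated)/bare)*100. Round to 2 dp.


Savings = ((1868-349)/1868)*100 = 81.32 %

81.32 %


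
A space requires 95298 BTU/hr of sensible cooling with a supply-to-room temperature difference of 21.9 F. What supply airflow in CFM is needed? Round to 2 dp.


CFM = 95298 / (1.08 * 21.9) = 4029.17

4029.17 CFM


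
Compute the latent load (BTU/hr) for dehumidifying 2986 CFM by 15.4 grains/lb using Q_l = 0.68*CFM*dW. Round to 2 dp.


Q = 0.68 * 2986 * 15.4 = 31269.39 BTU/hr

31269.39 BTU/hr


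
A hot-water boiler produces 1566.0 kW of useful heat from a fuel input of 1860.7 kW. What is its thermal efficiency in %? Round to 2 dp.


eta = (1566.0/1860.7)*100 = 84.16 %

84.16 %


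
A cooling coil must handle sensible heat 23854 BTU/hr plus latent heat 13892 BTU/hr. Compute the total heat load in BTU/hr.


Qt = 23854 + 13892 = 37746 BTU/hr

37746 BTU/hr


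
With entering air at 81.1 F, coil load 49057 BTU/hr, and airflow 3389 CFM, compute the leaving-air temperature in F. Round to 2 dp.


dT = 49057/(1.08*3389) = 13.4031
T_leave = 81.1 - 13.4031 = 67.70 F

67.70 F


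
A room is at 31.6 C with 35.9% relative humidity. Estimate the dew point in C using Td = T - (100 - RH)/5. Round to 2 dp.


Td = 31.6 - (100-35.9)/5 = 18.78 C

18.78 C


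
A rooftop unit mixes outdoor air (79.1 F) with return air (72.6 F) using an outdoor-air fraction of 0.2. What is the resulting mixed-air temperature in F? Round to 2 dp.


T_mix = 0.2*79.1 + 0.8*72.6 = 73.90 F

73.90 F


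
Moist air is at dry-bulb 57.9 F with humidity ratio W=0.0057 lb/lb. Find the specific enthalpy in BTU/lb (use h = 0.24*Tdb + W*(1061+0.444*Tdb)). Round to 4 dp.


h = 0.24*57.9 + 0.0057*(1061+0.444*57.9) = 20.0902 BTU/lb

20.0902 BTU/lb


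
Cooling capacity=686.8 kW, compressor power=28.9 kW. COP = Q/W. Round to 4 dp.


COP = 686.8 / 28.9 = 23.7647

23.7647


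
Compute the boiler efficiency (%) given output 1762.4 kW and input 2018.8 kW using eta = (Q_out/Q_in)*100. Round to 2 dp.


eta = (1762.4/2018.8)*100 = 87.30 %

87.30 %


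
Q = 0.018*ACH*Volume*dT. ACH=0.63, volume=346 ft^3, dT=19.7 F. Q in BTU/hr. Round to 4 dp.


Q = 0.018 * 0.63 * 346 * 19.7 = 77.2957 BTU/hr

77.2957 BTU/hr


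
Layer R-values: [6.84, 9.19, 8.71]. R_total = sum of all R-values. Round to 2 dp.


R_total = 6.84 + 9.19 + 8.71 = 24.74

24.74


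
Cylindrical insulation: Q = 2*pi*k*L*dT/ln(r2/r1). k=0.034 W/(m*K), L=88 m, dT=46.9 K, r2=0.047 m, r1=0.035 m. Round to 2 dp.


Q = 2*pi*0.034*88*46.9/ln(0.047/0.035) = 2990.80 W

2990.80 W


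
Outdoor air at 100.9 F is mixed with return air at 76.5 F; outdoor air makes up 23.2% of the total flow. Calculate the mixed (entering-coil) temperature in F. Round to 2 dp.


T_mix = 76.5 + (23.2/100)*(100.9-76.5) = 82.16 F

82.16 F


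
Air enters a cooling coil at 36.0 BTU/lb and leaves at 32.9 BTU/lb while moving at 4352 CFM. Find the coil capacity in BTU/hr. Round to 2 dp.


Q = 4.5 * 4352 * (36.0 - 32.9) = 60710.40 BTU/hr

60710.40 BTU/hr


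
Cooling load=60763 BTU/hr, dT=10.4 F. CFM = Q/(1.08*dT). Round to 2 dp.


CFM = 60763 / (1.08 * 10.4) = 5409.81

5409.81 CFM


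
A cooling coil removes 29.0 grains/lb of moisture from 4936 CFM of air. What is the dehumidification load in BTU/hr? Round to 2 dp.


Q = 0.68 * 4936 * 29.0 = 97337.92 BTU/hr

97337.92 BTU/hr


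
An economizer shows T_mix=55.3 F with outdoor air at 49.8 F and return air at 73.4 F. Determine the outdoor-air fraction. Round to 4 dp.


frac = (55.3 - 73.4) / (49.8 - 73.4) = 0.7669

0.7669


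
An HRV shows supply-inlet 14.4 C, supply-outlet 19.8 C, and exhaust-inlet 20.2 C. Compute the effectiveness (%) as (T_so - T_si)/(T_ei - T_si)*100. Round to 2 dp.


eff = (19.8-14.4)/(20.2-14.4)*100 = 93.10 %

93.10 %


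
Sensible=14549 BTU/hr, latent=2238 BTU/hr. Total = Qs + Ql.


Qt = 14549 + 2238 = 16787 BTU/hr

16787 BTU/hr


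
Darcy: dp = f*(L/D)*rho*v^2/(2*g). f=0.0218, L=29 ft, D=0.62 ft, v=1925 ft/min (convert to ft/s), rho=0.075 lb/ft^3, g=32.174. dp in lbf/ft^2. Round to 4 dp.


v_fps = 1925/60 = 32.0833 ft/s
dp = 0.0218*(29/0.62)*0.075*32.0833^2/(2*32.174) = 1.2233 lbf/ft^2

1.2233 lbf/ft^2


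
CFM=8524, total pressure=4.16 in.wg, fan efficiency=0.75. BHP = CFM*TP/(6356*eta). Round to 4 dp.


BHP = 8524 * 4.16 / (6356 * 0.75) = 7.4386 hp

7.4386 hp


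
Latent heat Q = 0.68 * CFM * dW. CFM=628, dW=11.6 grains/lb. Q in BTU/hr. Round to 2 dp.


Q = 0.68 * 628 * 11.6 = 4953.66 BTU/hr

4953.66 BTU/hr


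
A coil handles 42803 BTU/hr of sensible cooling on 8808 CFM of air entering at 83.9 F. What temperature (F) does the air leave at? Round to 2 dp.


dT = 42803/(1.08*8808) = 4.4996
T_leave = 83.9 - 4.4996 = 79.40 F

79.40 F


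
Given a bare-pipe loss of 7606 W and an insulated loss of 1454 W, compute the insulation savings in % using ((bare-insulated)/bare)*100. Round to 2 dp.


Savings = ((7606-1454)/7606)*100 = 80.88 %

80.88 %


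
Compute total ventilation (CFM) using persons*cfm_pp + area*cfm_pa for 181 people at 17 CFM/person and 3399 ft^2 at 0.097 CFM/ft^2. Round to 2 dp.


Total = 181*17 + 3399*0.097 = 3406.70 CFM

3406.70 CFM


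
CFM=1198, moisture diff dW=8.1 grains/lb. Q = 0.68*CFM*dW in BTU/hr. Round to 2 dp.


Q = 0.68 * 1198 * 8.1 = 6598.58 BTU/hr

6598.58 BTU/hr


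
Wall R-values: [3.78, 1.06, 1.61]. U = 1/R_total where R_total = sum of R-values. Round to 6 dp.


R_total = 3.78 + 1.06 + 1.61 = 6.45
U = 1/6.45 = 0.155039

0.155039


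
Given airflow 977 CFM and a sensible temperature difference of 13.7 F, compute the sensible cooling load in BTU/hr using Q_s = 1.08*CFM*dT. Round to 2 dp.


Q = 1.08 * 977 * 13.7 = 14455.69 BTU/hr

14455.69 BTU/hr


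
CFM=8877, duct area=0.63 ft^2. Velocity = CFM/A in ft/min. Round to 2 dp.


V = 8877 / 0.63 = 14090.48 ft/min

14090.48 ft/min


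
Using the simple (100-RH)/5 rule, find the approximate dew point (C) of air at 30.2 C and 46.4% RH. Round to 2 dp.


Td = 30.2 - (100-46.4)/5 = 19.48 C

19.48 C


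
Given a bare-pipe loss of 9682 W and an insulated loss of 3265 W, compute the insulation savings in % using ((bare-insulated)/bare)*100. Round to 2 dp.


Savings = ((9682-3265)/9682)*100 = 66.28 %

66.28 %


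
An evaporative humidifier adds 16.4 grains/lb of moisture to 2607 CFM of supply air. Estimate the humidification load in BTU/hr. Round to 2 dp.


Q = 0.68 * 2607 * 16.4 = 29073.26 BTU/hr

29073.26 BTU/hr


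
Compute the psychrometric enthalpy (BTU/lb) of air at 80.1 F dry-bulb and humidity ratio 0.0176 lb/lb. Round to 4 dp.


h = 0.24*80.1 + 0.0176*(1061+0.444*80.1) = 38.5235 BTU/lb

38.5235 BTU/lb


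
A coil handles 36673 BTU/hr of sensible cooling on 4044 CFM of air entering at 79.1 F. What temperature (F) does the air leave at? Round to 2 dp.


dT = 36673/(1.08*4044) = 8.3968
T_leave = 79.1 - 8.3968 = 70.70 F

70.70 F


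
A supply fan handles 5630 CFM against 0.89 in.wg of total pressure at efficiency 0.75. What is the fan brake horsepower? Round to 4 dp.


BHP = 5630 * 0.89 / (6356 * 0.75) = 1.0511 hp

1.0511 hp


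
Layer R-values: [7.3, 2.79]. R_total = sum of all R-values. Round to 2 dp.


R_total = 7.3 + 2.79 = 10.09

10.09


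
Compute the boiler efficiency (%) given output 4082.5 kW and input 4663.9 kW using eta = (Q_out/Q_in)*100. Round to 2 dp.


eta = (4082.5/4663.9)*100 = 87.53 %

87.53 %


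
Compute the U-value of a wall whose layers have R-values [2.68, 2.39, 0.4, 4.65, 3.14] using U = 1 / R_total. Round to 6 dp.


R_total = 2.68 + 2.39 + 0.4 + 4.65 + 3.14 = 13.26
U = 1/13.26 = 0.075415

0.075415


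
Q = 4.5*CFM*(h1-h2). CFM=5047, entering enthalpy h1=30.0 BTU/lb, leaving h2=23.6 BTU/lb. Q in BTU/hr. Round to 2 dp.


Q = 4.5 * 5047 * (30.0 - 23.6) = 145353.60 BTU/hr

145353.60 BTU/hr


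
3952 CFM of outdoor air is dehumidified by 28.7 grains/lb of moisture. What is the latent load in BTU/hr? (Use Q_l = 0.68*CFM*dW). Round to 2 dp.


Q = 0.68 * 3952 * 28.7 = 77127.23 BTU/hr

77127.23 BTU/hr


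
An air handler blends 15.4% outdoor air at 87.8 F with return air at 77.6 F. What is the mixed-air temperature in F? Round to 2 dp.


T_mix = 77.6 + (15.4/100)*(87.8-77.6) = 79.17 F

79.17 F


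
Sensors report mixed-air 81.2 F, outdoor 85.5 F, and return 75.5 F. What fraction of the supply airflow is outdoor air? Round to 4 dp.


frac = (81.2 - 75.5) / (85.5 - 75.5) = 0.5700

0.5700


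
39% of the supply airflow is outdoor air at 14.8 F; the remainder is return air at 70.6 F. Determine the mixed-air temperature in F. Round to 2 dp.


T_mix = 0.39*14.8 + 0.61*70.6 = 48.84 F

48.84 F


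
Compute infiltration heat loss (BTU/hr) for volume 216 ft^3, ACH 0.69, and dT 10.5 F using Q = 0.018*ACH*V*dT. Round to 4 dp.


Q = 0.018 * 0.69 * 216 * 10.5 = 28.1686 BTU/hr

28.1686 BTU/hr


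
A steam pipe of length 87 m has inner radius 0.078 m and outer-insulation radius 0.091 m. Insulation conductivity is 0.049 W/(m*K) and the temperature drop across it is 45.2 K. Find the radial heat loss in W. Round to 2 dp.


Q = 2*pi*0.049*87*45.2/ln(0.091/0.078) = 7853.95 W

7853.95 W


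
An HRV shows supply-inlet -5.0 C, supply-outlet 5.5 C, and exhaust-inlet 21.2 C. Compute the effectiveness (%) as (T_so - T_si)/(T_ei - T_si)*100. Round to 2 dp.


eff = (5.5-(-5.0))/(21.2-(-5.0))*100 = 40.08 %

40.08 %


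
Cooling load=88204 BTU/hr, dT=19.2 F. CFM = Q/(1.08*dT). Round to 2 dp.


CFM = 88204 / (1.08 * 19.2) = 4253.67

4253.67 CFM


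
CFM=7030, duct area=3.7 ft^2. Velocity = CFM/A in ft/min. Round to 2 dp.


V = 7030 / 3.7 = 1900.00 ft/min

1900.00 ft/min


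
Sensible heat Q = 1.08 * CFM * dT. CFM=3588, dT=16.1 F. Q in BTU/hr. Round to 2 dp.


Q = 1.08 * 3588 * 16.1 = 62388.14 BTU/hr

62388.14 BTU/hr


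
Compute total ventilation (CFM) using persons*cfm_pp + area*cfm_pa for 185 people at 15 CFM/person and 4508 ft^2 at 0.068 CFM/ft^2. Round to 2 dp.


Total = 185*15 + 4508*0.068 = 3081.54 CFM

3081.54 CFM


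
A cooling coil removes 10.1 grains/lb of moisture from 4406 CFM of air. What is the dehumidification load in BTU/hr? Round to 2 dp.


Q = 0.68 * 4406 * 10.1 = 30260.41 BTU/hr

30260.41 BTU/hr


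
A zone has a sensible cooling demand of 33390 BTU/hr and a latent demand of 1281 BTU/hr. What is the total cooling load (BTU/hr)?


Qt = 33390 + 1281 = 34671 BTU/hr

34671 BTU/hr


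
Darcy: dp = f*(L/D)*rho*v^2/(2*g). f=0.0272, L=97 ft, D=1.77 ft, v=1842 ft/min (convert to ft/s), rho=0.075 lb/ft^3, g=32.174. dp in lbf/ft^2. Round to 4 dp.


v_fps = 1842/60 = 30.7 ft/s
dp = 0.0272*(97/1.77)*0.075*30.7^2/(2*32.174) = 1.6375 lbf/ft^2

1.6375 lbf/ft^2


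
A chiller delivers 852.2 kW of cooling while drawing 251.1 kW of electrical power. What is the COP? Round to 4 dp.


COP = 852.2 / 251.1 = 3.3939

3.3939


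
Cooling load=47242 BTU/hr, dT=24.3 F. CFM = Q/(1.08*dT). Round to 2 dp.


CFM = 47242 / (1.08 * 24.3) = 1800.11

1800.11 CFM


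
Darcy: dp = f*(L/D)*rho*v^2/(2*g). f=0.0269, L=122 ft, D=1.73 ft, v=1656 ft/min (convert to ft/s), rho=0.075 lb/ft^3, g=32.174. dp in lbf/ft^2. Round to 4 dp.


v_fps = 1656/60 = 27.6 ft/s
dp = 0.0269*(122/1.73)*0.075*27.6^2/(2*32.174) = 1.6843 lbf/ft^2

1.6843 lbf/ft^2


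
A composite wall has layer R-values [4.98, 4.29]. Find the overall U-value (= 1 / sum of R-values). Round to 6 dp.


R_total = 4.98 + 4.29 = 9.27
U = 1/9.27 = 0.107875

0.107875


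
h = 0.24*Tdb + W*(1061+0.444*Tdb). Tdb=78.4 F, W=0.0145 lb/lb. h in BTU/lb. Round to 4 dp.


h = 0.24*78.4 + 0.0145*(1061+0.444*78.4) = 34.7052 BTU/lb

34.7052 BTU/lb


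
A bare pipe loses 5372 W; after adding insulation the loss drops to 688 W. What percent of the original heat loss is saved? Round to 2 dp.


Savings = ((5372-688)/5372)*100 = 87.19 %

87.19 %


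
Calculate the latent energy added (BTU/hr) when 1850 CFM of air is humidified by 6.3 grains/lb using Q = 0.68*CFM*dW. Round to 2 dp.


Q = 0.68 * 1850 * 6.3 = 7925.40 BTU/hr

7925.40 BTU/hr


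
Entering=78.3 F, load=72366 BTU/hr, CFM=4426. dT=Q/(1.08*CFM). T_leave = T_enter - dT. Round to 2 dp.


dT = 72366/(1.08*4426) = 15.1391
T_leave = 78.3 - 15.1391 = 63.16 F

63.16 F


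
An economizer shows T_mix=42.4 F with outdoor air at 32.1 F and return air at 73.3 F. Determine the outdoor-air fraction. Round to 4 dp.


frac = (42.4 - 73.3) / (32.1 - 73.3) = 0.7500

0.7500


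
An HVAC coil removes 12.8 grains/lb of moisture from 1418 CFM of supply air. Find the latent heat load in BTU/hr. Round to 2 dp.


Q = 0.68 * 1418 * 12.8 = 12342.27 BTU/hr

12342.27 BTU/hr


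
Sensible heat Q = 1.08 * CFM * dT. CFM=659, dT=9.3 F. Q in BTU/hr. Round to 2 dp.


Q = 1.08 * 659 * 9.3 = 6619.00 BTU/hr

6619.00 BTU/hr


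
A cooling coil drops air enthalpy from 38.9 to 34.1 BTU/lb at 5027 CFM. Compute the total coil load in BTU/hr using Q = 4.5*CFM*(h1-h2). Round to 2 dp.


Q = 4.5 * 5027 * (38.9 - 34.1) = 108583.20 BTU/hr

108583.20 BTU/hr


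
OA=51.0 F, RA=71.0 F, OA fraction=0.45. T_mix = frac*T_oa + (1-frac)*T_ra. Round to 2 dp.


T_mix = 0.45*51.0 + 0.55*71.0 = 62.00 F

62.00 F


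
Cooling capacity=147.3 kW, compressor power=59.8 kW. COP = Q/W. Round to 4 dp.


COP = 147.3 / 59.8 = 2.4632

2.4632


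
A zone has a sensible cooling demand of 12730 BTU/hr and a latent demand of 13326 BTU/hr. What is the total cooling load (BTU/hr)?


Qt = 12730 + 13326 = 26056 BTU/hr

26056 BTU/hr


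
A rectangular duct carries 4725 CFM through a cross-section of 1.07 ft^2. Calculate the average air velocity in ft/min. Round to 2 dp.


V = 4725 / 1.07 = 4415.89 ft/min

4415.89 ft/min


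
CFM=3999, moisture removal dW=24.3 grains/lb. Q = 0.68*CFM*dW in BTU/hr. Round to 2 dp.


Q = 0.68 * 3999 * 24.3 = 66079.48 BTU/hr

66079.48 BTU/hr


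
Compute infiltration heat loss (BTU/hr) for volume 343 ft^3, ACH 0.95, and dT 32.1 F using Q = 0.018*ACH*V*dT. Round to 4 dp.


Q = 0.018 * 0.95 * 343 * 32.1 = 188.2761 BTU/hr

188.2761 BTU/hr


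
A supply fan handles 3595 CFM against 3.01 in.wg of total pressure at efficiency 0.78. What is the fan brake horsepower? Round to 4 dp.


BHP = 3595 * 3.01 / (6356 * 0.78) = 2.1827 hp

2.1827 hp


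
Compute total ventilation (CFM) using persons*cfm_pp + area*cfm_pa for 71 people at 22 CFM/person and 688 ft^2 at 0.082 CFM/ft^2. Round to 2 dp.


Total = 71*22 + 688*0.082 = 1618.42 CFM

1618.42 CFM


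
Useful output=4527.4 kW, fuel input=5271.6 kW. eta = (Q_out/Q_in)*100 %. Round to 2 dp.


eta = (4527.4/5271.6)*100 = 85.88 %

85.88 %


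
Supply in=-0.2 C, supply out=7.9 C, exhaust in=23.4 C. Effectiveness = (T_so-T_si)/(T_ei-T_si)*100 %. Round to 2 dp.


eff = (7.9-(-0.2))/(23.4-(-0.2))*100 = 34.32 %

34.32 %


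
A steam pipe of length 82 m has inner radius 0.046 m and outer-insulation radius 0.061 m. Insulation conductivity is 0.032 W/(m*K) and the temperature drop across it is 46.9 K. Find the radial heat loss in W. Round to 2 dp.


Q = 2*pi*0.032*82*46.9/ln(0.061/0.046) = 2739.74 W

2739.74 W


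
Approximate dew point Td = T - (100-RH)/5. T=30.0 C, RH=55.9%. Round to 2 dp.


Td = 30.0 - (100-55.9)/5 = 21.18 C

21.18 C


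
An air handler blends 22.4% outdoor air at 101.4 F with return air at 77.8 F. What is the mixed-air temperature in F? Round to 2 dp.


T_mix = 77.8 + (22.4/100)*(101.4-77.8) = 83.09 F

83.09 F


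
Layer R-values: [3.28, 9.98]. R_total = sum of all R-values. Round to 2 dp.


R_total = 3.28 + 9.98 = 13.26

13.26


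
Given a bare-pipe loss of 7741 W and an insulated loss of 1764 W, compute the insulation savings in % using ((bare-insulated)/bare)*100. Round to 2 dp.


Savings = ((7741-1764)/7741)*100 = 77.21 %

77.21 %


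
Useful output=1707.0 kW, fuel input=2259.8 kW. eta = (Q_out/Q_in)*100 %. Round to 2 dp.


eta = (1707.0/2259.8)*100 = 75.54 %

75.54 %


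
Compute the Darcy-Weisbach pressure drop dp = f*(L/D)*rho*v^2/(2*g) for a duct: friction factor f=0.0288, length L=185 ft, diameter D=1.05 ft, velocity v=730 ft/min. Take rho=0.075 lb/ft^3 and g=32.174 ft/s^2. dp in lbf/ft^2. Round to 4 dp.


v_fps = 730/60 = 12.1667 ft/s
dp = 0.0288*(185/1.05)*0.075*12.1667^2/(2*32.174) = 0.8755 lbf/ft^2

0.8755 lbf/ft^2


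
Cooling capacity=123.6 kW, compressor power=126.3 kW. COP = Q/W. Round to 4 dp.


COP = 123.6 / 126.3 = 0.9786

0.9786


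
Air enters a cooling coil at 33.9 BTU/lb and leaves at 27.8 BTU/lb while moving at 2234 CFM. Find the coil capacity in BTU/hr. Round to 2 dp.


Q = 4.5 * 2234 * (33.9 - 27.8) = 61323.30 BTU/hr

61323.30 BTU/hr


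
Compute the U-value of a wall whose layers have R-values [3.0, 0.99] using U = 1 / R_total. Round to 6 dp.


R_total = 3.0 + 0.99 = 3.99
U = 1/3.99 = 0.250627

0.250627


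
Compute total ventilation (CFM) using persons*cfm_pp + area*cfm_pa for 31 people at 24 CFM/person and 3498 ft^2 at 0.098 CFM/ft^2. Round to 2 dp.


Total = 31*24 + 3498*0.098 = 1086.80 CFM

1086.80 CFM


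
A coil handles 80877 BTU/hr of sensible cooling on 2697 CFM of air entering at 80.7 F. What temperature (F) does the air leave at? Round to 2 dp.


dT = 80877/(1.08*2697) = 27.7664
T_leave = 80.7 - 27.7664 = 52.93 F

52.93 F


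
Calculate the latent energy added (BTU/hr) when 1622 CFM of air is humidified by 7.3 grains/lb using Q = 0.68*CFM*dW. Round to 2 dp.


Q = 0.68 * 1622 * 7.3 = 8051.61 BTU/hr

8051.61 BTU/hr


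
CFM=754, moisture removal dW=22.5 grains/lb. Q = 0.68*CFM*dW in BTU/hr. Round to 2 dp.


Q = 0.68 * 754 * 22.5 = 11536.20 BTU/hr

11536.20 BTU/hr


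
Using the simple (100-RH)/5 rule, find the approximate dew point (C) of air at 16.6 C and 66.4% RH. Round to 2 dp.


Td = 16.6 - (100-66.4)/5 = 9.88 C

9.88 C


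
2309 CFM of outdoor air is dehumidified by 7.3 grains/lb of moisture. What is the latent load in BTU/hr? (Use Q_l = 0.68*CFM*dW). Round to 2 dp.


Q = 0.68 * 2309 * 7.3 = 11461.88 BTU/hr

11461.88 BTU/hr


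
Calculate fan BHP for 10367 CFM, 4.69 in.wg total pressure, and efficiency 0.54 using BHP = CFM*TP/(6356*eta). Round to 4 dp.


BHP = 10367 * 4.69 / (6356 * 0.54) = 14.1660 hp

14.1660 hp


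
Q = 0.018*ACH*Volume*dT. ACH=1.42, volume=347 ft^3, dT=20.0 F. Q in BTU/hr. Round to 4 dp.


Q = 0.018 * 1.42 * 347 * 20.0 = 177.3864 BTU/hr

177.3864 BTU/hr


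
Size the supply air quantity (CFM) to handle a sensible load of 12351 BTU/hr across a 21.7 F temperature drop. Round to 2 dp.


CFM = 12351 / (1.08 * 21.7) = 527.01

527.01 CFM


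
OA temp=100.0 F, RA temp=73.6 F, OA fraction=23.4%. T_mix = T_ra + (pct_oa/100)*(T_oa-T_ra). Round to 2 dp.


T_mix = 73.6 + (23.4/100)*(100.0-73.6) = 79.78 F

79.78 F


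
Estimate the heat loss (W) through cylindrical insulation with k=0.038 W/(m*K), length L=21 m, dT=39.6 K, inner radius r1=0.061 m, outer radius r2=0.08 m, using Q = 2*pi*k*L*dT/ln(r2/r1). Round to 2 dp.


Q = 2*pi*0.038*21*39.6/ln(0.08/0.061) = 732.26 W

732.26 W


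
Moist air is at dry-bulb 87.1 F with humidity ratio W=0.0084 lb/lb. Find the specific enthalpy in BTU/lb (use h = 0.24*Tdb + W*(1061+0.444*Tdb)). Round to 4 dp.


h = 0.24*87.1 + 0.0084*(1061+0.444*87.1) = 30.1412 BTU/lb

30.1412 BTU/lb
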